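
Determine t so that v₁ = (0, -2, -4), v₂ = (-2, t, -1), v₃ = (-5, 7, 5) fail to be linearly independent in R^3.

t = 13/10

The vectors are dependent exactly when the determinant of the matrix with rows v₁, v₂, v₃ vanishes.
Cofactor expansion gives det = 26 - 20*t.
Solving 26 - 20*t = 0 yields t = 13/10.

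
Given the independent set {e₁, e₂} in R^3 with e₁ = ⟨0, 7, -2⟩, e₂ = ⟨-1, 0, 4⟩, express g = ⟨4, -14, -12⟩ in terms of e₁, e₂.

g = -2e₁ - 4e₂

Solve the system with e₁, e₂ as columns and g as the right-hand side.
The system has the unique solution (a₁, a₂) = (-2, -4).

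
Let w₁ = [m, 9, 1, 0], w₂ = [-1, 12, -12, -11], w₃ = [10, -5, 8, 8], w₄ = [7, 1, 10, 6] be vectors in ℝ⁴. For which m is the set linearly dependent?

Place the vectors as rows of a 4×4 matrix; dependence ⇔ determinant zero.
The determinant works out to 3131 - 202*m.
Setting this to zero gives m = 31/2.

m = 31/2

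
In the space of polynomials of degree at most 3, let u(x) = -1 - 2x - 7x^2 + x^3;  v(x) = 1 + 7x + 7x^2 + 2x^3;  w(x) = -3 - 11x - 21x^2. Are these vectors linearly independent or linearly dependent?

linearly dependent

Take coordinates with respect to the standard basis {1, x, …, x^3}.
Place the vectors as rows of a 3×4 matrix and reduce to echelon form.
The reduction yields 2 nonzero rows, so the rank is 2.
Since rank 2 < 3, the set is linearly dependent.
Indeed 2u - v - w = 0.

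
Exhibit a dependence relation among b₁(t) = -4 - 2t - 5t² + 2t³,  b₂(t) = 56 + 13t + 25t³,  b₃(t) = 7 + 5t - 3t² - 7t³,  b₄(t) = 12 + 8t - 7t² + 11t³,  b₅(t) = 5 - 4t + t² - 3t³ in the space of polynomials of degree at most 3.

3b₁ + b₂ + b₃ - 3b₄ - 3b₅ = 0

Write each element as a vector in ℝ⁴ using {1, t, …, t³}.
Solve the homogeneous system with b₁, b₂, b₃, b₄, b₅ as columns by row-reducing the coefficient matrix.
A generator of the null space is (3, 1, 1, -3, -3).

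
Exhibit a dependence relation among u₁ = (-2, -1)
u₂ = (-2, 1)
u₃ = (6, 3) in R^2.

3u₁ + u₃ = 0

Set up α₁u₁ + … + α₃u₃ = 0 and solve the homogeneous system.
A generator of the null space is (3, 0, 1).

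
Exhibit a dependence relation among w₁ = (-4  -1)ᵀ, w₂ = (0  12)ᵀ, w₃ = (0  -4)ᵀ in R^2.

w₂ + 3w₃ = 0

Row-reduce the matrix with w₁, w₂, w₃ as columns; the null space gives the coefficients.
A generator of the null space is (0, 1, 3).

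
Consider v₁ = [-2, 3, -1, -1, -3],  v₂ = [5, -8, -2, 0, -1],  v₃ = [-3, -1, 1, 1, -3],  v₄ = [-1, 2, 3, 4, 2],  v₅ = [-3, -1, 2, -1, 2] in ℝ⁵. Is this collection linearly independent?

Place the vectors as rows of a 5×5 matrix and reduce to echelon form.
The reduction yields 4 nonzero rows, so the rank is 4.
Since rank 4 < 5, the set is linearly dependent.
Indeed 2v₁ + v₂ - v₃ + v₄ + v₅ = 0.

linearly dependent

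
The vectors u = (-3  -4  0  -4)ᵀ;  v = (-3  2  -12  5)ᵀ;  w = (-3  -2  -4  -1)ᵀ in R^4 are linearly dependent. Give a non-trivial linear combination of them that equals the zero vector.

Solve the homogeneous system with u, v, w as columns by row-reducing the coefficient matrix.
A generator of the null space is (2, 1, -3).

2u + v - 3w = 0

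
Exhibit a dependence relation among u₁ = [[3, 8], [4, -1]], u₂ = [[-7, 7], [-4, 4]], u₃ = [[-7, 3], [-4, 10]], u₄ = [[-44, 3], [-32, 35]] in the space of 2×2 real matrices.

3u₁ - 3u₂ - 2u₃ + u₄ = 0

Pass to coordinate vectors relative to the basis {E₁₁, E₁₂, E₂₁, E₂₂}.
Solve the homogeneous system with u₁, u₂, u₃, u₄ as columns by row-reducing the coefficient matrix.
A generator of the null space is (3, -3, -2, 1).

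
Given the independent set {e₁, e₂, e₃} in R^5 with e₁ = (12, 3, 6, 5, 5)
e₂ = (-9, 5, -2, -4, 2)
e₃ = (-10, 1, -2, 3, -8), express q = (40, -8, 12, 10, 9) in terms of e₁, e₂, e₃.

Set up the augmented matrix [e₁ | e₂ | e₃ | q] and row-reduce.
Back-substitution yields (α₁, α₂, α₃) = (1, -2, -1).

q = e₁ - 2e₂ - e₃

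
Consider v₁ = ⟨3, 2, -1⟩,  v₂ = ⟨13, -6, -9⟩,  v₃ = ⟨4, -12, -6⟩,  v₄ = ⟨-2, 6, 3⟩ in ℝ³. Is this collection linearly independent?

linearly dependent

There are 4 vectors in a 3-dimensional space, so they cannot be linearly independent.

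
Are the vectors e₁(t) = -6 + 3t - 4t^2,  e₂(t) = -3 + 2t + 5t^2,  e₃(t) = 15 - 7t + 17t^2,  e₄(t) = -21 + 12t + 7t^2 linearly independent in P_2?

linearly dependent

Take coordinates with respect to the standard basis {1, t, t^2}.
There are 4 vectors in a 3-dimensional space, so they cannot be linearly independent.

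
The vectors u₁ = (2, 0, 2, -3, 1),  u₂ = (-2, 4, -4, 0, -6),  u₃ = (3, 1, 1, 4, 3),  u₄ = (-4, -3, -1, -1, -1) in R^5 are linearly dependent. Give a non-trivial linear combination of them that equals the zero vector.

2u₁ + u₂ + 2u₃ + 2u₄ = 0

Write the vectors as columns of a matrix and find a nonzero vector in its null space.
The free variable yields coefficients (2, 1, 2, 2) (any nonzero multiple also works).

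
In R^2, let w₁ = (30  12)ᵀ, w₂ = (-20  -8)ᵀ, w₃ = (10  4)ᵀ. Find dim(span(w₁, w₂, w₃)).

1

Row-reduce the 3×2 matrix with these as rows.
Reduction leaves 1 leading entry, giving rank 1.
(With 3 elements in a 2-dimensional space the rank is at most 2.)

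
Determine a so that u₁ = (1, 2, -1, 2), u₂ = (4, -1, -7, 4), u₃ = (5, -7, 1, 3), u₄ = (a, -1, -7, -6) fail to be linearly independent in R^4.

a = -22/5

Place the vectors as rows of a 4×4 matrix; dependence ⇔ determinant zero.
Expanding, det = 125*a + 550.
Setting this to zero gives a = -22/5.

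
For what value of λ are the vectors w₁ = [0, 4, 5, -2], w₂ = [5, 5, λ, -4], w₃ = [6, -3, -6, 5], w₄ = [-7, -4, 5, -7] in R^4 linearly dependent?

λ = 11

Place the vectors as rows of a 4×4 matrix; dependence ⇔ determinant zero.
The determinant works out to 1298 - 118*λ.
This vanishes exactly when λ = 11.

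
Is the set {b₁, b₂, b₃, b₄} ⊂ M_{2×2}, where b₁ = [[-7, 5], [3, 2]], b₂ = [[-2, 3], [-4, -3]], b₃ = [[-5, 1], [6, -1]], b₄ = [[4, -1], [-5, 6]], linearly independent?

linearly independent

Write each element as a coordinate vector in ℝ⁴ using {E₁₁, E₁₂, E₂₁, E₂₂}.
Place the vectors as rows of a 4×4 matrix and reduce to echelon form.
The reduction yields 4 nonzero rows, so the rank is 4.
Since rank = 4 (the number of vectors), the set is linearly independent.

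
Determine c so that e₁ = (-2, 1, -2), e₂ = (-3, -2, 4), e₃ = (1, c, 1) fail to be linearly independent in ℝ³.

c = -1/2

Dependence holds iff the 3×3 matrix [e₁ e₂ e₃] is singular.
Expanding, det = 14*c + 7.
This vanishes exactly when c = -1/2.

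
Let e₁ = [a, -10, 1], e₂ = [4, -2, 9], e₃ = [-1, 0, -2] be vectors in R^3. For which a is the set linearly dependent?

Dependence holds iff the 3×3 matrix [e₁ e₂ e₃] is singular.
Expanding, det = 4*a + 8.
Setting this to zero gives a = -2.

a = -2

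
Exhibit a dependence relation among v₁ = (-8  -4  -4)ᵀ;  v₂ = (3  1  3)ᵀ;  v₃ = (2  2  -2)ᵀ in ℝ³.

v₁ + 2v₂ + v₃ = 0

Set up α₁v₁ + … + α₃v₃ = 0 and solve the homogeneous system.
The free variable yields coefficients (1, 2, 1) (any nonzero multiple also works).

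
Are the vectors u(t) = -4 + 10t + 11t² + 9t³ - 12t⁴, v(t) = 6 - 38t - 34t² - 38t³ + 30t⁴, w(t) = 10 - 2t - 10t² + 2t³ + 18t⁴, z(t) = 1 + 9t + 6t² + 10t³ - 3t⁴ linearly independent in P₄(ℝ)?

linearly dependent

Take coordinates with respect to the standard basis {1, t, …, t⁴}.
Row-reduce the matrix whose columns are u, v, w, z.
The reduction yields 2 nonzero rows, so the rank is 2.
Since rank 2 < 4, the set is linearly dependent.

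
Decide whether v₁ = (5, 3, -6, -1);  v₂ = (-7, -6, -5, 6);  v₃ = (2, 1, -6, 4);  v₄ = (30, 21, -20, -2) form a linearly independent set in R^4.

linearly dependent

Form the 4×4 matrix with these as columns; its determinant is 0.
A zero determinant means the columns are linearly dependent.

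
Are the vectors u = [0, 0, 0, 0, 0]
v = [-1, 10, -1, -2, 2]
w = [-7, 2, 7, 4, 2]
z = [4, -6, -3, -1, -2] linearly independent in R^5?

One of the vectors is the zero vector, so the set is linearly dependent.

linearly dependent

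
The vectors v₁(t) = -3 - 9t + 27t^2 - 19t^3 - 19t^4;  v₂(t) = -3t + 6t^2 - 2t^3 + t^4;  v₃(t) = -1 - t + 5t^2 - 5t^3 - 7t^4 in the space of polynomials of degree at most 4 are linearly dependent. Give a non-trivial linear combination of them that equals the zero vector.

v₁ - 2v₂ - 3v₃ = 0

Take coordinates with respect to {1, t, …, t^4}.
Row-reduce the matrix with v₁, v₂, v₃ as columns; the null space gives the coefficients.
One solution (up to scaling) is (1, -2, -3).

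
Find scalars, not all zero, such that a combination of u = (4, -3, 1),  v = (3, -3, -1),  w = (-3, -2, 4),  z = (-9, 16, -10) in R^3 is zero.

Row-reduce the matrix with u, v, w, z as columns; the null space gives the coefficients.
A generator of the null space is (3, 1, 2, 1).

3u + v + 2w + z = 0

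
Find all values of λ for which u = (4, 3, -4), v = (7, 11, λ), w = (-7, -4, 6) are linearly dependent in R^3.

The set is linearly dependent precisely when det[u; v; w] = 0.
Expanding, det = -5*λ - 58.
This vanishes exactly when λ = -58/5.

λ = -58/5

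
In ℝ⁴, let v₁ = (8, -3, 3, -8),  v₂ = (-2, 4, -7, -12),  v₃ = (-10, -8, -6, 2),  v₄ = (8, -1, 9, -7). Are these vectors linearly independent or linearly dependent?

linearly independent

Row-reduce the matrix whose columns are v₁, v₂, v₃, v₄.
The reduction yields 4 nonzero rows, so the rank is 4.
Since rank = 4 (the number of vectors), the set is linearly independent.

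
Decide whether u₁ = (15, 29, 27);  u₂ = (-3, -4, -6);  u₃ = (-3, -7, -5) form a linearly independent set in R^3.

Row-reduce the matrix whose columns are u₁, u₂, u₃.
The reduction yields 2 nonzero rows, so the rank is 2.
Since rank 2 < 3, the set is linearly dependent.

linearly dependent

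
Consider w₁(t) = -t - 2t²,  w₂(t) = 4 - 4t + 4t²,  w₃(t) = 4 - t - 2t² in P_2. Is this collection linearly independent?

Write each element as a coordinate vector in ℝ³ using {1, t, t²}.
Place the vectors as rows of a 3×3 matrix and reduce to echelon form.
The reduction yields 3 nonzero rows, so the rank is 3.
Since rank = 3 (the number of vectors), the set is linearly independent.

linearly independent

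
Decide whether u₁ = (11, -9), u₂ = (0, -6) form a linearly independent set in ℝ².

linearly independent

Row-reduce the matrix whose columns are u₁, u₂.
The reduction yields 2 nonzero rows, so the rank is 2.
Since rank = 2 (the number of vectors), the set is linearly independent.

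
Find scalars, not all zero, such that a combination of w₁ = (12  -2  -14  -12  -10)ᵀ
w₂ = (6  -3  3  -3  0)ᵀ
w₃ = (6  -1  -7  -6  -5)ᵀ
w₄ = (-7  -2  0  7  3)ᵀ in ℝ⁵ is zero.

w₁ - 2w₃ = 0

Row-reduce the matrix with w₁, w₂, w₃, w₄ as columns; the null space gives the coefficients.
One solution (up to scaling) is (1, 0, -2, 0).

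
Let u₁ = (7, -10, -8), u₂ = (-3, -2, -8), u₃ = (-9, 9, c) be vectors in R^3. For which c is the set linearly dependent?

c = 36/11

The vectors are dependent exactly when the determinant of the matrix with rows u₁, u₂, u₃ vanishes.
Cofactor expansion gives det = 144 - 44*c.
Setting this to zero gives c = 36/11.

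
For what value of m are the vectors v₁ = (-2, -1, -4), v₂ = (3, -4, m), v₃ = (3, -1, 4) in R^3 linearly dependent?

The set is linearly dependent precisely when det[v₁; v₂; v₃] = 0.
The determinant works out to 8 - 5*m.
Setting this to zero gives m = 8/5.

m = 8/5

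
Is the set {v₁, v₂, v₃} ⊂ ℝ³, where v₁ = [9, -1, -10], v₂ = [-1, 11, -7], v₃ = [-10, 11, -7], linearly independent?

The matrix [v₁|v₂|v₃] has determinant -1053.
A nonzero determinant means the columns are linearly independent.

linearly independent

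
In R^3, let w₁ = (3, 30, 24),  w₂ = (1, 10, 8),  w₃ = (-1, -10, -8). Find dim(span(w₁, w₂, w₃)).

Row-reduce the 3×3 matrix with these as rows.
Reduction leaves 1 leading entry, giving rank 1.

dim = 1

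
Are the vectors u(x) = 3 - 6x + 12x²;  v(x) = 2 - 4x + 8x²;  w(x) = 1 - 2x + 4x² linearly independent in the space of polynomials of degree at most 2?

linearly dependent

Write each element as a coordinate vector in ℝ³ using {1, x, x²}.
The matrix [u|v|w] has determinant 0.
A zero determinant means the columns are linearly dependent.
Indeed 2u - 3v = 0.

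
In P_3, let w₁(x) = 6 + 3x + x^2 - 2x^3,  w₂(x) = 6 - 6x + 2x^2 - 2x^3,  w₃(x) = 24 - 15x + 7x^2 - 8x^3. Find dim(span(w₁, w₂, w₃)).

dim = 2

Pass to coordinate vectors with respect to the basis {1, x, …, x^3}.
Form the matrix with w₁, w₂, w₃ as columns and reduce.
Exactly 2 pivots survive; hence the rank is 2.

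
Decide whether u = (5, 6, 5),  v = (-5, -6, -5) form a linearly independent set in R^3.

Row-reduce the matrix whose columns are u, v.
The reduction yields 1 nonzero row, so the rank is 1.
Since rank 1 < 2, the set is linearly dependent.

linearly dependent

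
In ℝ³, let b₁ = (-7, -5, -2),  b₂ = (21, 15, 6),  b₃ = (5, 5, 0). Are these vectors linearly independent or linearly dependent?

Form the 3×3 matrix with these as columns; its determinant is 0.
A zero determinant means the columns are linearly dependent.
Indeed 3b₁ + b₂ = 0.

linearly dependent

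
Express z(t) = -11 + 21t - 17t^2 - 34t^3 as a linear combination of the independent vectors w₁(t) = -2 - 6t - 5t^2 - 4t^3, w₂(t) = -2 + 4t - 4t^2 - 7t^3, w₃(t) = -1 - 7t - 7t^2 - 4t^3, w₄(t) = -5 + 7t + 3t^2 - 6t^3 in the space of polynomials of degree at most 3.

Take coordinate vectors relative to {1, t, …, t^3}.
Solve the system with w₁, w₂, w₃, w₄ as columns and z as the right-hand side.
Row-reducing the augmented matrix gives the unique coefficients (a₁, …, a₄) = (-2, 4, 2, 1).

z = -2w₁ + 4w₂ + 2w₃ + w₄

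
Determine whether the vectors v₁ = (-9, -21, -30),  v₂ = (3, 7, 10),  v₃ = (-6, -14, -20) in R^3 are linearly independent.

Row-reduce the matrix whose columns are v₁, v₂, v₃.
The reduction yields 1 nonzero row, so the rank is 1.
Since rank 1 < 3, the set is linearly dependent.

linearly dependent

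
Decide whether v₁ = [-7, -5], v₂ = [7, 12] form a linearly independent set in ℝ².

linearly independent

Form the 2×2 matrix with these as columns; its determinant is -49.
A nonzero determinant means the columns are linearly independent.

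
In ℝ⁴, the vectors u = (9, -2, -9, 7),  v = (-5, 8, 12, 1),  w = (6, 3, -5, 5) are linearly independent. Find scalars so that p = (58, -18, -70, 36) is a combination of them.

Since u, v, w are independent, the coefficients expressing p are uniquely determined by a linear system.
Row-reducing the augmented matrix gives the unique coefficients (α₁, α₂, α₃) = (4, -2, 2).

p = 4u - 2v + 2w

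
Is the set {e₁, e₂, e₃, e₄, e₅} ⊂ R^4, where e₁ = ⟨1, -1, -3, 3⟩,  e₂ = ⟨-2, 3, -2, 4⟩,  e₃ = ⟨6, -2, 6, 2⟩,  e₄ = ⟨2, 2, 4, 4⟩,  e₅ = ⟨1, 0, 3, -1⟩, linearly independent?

linearly dependent

There are 5 vectors in a 4-dimensional space, so they cannot be linearly independent.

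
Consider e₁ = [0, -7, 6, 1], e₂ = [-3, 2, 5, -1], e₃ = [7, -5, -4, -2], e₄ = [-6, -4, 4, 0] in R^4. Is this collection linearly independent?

The matrix [e₁|e₂|e₃|e₄] has determinant 1050.
A nonzero determinant means the columns are linearly independent.

linearly independent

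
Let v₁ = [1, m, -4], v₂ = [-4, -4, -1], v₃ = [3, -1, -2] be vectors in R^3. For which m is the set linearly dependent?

The vectors are dependent exactly when the determinant of the matrix with rows v₁, v₂, v₃ vanishes.
The determinant works out to -11*m - 57.
Setting this to zero gives m = -57/11.

m = -57/11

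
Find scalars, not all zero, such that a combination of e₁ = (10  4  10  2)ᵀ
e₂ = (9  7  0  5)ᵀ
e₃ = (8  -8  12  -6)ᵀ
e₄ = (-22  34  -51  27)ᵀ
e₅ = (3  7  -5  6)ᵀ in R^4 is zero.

Write the vectors as columns of a matrix and find a nonzero vector in its null space.
A generator of the null space is (1, -1, 3, 1, -1).

e₁ - e₂ + 3e₃ + e₄ - e₅ = 0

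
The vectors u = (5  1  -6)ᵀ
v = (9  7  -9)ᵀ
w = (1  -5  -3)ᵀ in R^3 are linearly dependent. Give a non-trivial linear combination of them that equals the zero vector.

Row-reduce the matrix with u, v, w as columns; the null space gives the coefficients.
The free variable yields coefficients (2, -1, -1) (any nonzero multiple also works).

2u - v - w = 0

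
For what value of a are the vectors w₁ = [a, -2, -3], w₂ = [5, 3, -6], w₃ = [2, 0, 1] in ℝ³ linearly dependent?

a = -52/3

The vectors are dependent exactly when the determinant of the matrix with rows w₁, w₂, w₃ vanishes.
The determinant works out to 3*a + 52.
Solving 3*a + 52 = 0 yields a = -52/3.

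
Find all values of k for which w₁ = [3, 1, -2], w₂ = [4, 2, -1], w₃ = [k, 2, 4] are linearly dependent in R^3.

The set is linearly dependent precisely when det[w₁; w₂; w₃] = 0.
The determinant works out to 3*k - 2.
Setting this to zero gives k = 2/3.

k = 2/3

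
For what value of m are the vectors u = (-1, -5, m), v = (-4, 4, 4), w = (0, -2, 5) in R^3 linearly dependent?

m = 16

The set is linearly dependent precisely when det[u; v; w] = 0.
Cofactor expansion gives det = 8*m - 128.
Setting this to zero gives m = 16.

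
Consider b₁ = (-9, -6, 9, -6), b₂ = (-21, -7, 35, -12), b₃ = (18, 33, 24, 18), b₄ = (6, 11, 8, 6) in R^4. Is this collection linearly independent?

The matrix [b₁|b₂|b₃|b₄] has determinant 0.
A zero determinant means the columns are linearly dependent.
Indeed 9b₁ - 3b₂ + b₃ = 0.

linearly dependent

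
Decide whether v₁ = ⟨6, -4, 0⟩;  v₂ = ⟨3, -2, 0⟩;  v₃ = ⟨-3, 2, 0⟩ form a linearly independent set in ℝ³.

Form the 3×3 matrix with these as columns; its determinant is 0.
A zero determinant means the columns are linearly dependent.

linearly dependent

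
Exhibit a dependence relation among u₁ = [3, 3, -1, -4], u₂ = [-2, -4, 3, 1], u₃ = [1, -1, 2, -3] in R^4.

Set up α₁u₁ + … + α₃u₃ = 0 and solve the homogeneous system.
A generator of the null space is (1, 1, -1).

u₁ + u₂ - u₃ = 0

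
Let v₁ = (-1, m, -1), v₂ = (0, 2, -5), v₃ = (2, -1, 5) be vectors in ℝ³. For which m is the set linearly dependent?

The set is linearly dependent precisely when det[v₁; v₂; v₃] = 0.
Expanding, det = -10*m - 1.
This vanishes exactly when m = -1/10.

m = -1/10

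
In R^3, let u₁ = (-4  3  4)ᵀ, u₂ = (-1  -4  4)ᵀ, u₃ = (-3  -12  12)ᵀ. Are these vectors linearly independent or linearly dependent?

linearly dependent

One vector is a scalar multiple of another, so the set is dependent.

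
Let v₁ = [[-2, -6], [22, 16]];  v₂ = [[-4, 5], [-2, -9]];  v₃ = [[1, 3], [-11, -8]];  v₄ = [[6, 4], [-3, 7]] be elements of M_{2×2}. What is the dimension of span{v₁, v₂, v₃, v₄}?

Represent each element by its coordinate vector in ℝ⁴.
Apply Gaussian elimination to the matrix whose rows are v₁, v₂, v₃, v₄.
The echelon form has 3 nonzero rows, so the rank is 3.

dim = 3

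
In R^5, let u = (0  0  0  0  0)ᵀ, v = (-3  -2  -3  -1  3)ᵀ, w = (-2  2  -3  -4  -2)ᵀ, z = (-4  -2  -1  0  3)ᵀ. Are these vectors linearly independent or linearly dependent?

linearly dependent

One of the vectors is the zero vector, so the set is linearly dependent.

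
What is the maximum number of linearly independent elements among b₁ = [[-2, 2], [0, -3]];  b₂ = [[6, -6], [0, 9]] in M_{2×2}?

Use coordinates relative to {E₁₁, E₁₂, E₂₁, E₂₂}.
Put the 4×2 matrix [b₁|b₂] into echelon form.
Reduction leaves 1 leading entry, giving rank 1.

1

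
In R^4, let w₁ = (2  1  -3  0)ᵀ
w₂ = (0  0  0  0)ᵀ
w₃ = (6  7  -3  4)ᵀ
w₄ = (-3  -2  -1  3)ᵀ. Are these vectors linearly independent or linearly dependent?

One of the vectors is the zero vector, so the set is linearly dependent.

linearly dependent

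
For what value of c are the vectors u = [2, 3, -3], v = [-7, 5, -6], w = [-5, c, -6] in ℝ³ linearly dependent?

Dependence holds iff the 3×3 matrix [u v w] is singular.
Expanding, det = 33*c - 171.
Setting this to zero gives c = 57/11.

c = 57/11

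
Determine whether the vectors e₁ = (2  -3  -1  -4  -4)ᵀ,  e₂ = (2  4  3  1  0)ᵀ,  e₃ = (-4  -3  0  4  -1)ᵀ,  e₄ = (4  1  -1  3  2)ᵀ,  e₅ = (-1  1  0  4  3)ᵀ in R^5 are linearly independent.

linearly independent

Place the vectors as rows of a 5×5 matrix and reduce to echelon form.
The reduction yields 5 nonzero rows, so the rank is 5.
Since rank = 5 (the number of vectors), the set is linearly independent.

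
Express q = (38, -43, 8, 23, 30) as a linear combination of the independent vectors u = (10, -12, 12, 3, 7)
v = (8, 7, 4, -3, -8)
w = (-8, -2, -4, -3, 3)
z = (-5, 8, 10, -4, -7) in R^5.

q = 2u - v - 2w - 2z

Set up the augmented matrix [u | v | w | z | q] and row-reduce.
The system has the unique solution (a₁, …, a₄) = (2, -1, -2, -2).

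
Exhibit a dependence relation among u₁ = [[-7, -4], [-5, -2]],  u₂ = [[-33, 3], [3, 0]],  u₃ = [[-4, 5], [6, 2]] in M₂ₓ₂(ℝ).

3u₁ - u₂ + 3u₃ = 0

Take coordinates with respect to {E₁₁, E₁₂, E₂₁, E₂₂}.
Row-reduce the matrix with u₁, u₂, u₃ as columns; the null space gives the coefficients.
One solution (up to scaling) is (3, -1, 3).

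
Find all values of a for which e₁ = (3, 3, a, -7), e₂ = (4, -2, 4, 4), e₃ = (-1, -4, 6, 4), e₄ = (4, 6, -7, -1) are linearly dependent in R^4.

a = -41/7

Place the vectors as rows of a 4×4 matrix; dependence ⇔ determinant zero.
Cofactor expansion gives det = -70*a - 410.
Setting this to zero gives a = -41/7.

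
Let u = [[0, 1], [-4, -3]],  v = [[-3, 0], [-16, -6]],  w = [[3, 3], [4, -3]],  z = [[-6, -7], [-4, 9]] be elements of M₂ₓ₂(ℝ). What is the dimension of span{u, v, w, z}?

Use coordinates relative to {E₁₁, E₁₂, E₂₁, E₂₂}.
Apply Gaussian elimination to the matrix whose rows are u, v, w, z.
There are 2 pivot columns, so rank = 2.

dim = 2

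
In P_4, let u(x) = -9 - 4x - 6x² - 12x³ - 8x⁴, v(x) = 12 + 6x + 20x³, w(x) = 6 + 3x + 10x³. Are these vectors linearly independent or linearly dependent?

linearly dependent

Take coordinates with respect to the standard basis {1, x, …, x⁴}.
One vector is a scalar multiple of another, so the set is dependent.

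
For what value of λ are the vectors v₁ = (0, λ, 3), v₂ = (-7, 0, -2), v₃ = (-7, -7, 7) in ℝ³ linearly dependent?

λ = -7/3

The vectors are dependent exactly when the determinant of the matrix with rows v₁, v₂, v₃ vanishes.
Cofactor expansion gives det = 63*λ + 147.
This vanishes exactly when λ = -7/3.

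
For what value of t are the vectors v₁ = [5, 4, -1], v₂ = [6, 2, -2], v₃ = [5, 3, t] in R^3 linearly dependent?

t = -9/7

Dependence holds iff the 3×3 matrix [v₁ v₂ v₃] is singular.
Cofactor expansion gives det = -14*t - 18.
This vanishes exactly when t = -9/7.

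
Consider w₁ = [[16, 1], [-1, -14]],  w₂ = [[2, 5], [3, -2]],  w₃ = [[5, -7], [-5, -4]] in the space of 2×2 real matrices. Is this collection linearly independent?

Write each element as a coordinate vector in ℝ⁴ using {E₁₁, E₁₂, E₂₁, E₂₂}.
Place the vectors as rows of a 3×4 matrix and reduce to echelon form.
The reduction yields 2 nonzero rows, so the rank is 2.
Since rank 2 < 3, the set is linearly dependent.

linearly dependent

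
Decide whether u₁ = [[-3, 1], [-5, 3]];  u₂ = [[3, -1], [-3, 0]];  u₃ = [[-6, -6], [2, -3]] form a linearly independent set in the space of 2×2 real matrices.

Write each element as a coordinate vector in ℝ⁴ using {E₁₁, E₁₂, E₂₁, E₂₂}.
Row-reduce the matrix whose columns are u₁, u₂, u₃.
The reduction yields 3 nonzero rows, so the rank is 3.
Since rank = 3 (the number of vectors), the set is linearly independent.

linearly independent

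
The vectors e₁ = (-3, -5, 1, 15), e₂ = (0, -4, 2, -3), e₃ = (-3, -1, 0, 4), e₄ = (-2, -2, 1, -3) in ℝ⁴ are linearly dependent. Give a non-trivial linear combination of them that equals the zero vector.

Row-reduce the matrix with e₁, e₂, e₃, e₄ as columns; the null space gives the coefficients.
One solution (up to scaling) is (1, -2, -3, 3).

e₁ - 2e₂ - 3e₃ + 3e₄ = 0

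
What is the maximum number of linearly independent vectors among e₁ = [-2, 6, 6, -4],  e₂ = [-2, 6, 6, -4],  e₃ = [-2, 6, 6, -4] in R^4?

1

Form the matrix with e₁, e₂, e₃ as columns and reduce.
The echelon form has 1 nonzero row, so the rank is 1.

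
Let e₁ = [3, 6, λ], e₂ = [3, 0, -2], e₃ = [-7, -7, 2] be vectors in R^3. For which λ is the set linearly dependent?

λ = 2/7

Dependence holds iff the 3×3 matrix [e₁ e₂ e₃] is singular.
Cofactor expansion gives det = 6 - 21*λ.
Solving 6 - 21*λ = 0 yields λ = 2/7.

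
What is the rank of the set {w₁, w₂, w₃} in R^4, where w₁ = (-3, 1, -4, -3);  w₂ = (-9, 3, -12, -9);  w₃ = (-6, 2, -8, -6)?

Apply Gaussian elimination to the matrix whose rows are w₁, w₂, w₃.
Reduction leaves 1 leading entry, giving rank 1.

1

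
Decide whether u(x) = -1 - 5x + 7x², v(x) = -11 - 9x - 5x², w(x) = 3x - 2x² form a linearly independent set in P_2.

Write each element as a coordinate vector in ℝ³ using {1, x, x²}.
Place the vectors as rows of a 3×3 matrix and reduce to echelon form.
The reduction yields 3 nonzero rows, so the rank is 3.
Since rank = 3 (the number of vectors), the set is linearly independent.

linearly independent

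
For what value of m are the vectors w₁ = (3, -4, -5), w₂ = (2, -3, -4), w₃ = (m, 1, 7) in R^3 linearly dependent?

m = 5

The vectors are dependent exactly when the determinant of the matrix with rows w₁, w₂, w₃ vanishes.
Cofactor expansion gives det = m - 5.
Solving m - 5 = 0 yields m = 5.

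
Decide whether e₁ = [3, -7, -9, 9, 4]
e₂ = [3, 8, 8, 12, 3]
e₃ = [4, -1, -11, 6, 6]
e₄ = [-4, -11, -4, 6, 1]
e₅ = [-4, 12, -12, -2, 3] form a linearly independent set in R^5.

Form the 5×5 matrix with these as columns; its determinant is 50093.
A nonzero determinant means the columns are linearly independent.

linearly independent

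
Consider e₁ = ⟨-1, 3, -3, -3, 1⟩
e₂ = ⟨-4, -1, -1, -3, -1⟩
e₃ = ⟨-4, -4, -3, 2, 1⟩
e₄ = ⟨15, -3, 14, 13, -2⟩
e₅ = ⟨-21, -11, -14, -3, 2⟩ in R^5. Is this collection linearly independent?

linearly dependent

Place the vectors as rows of a 5×5 matrix and reduce to echelon form.
The reduction yields 3 nonzero rows, so the rank is 3.
Since rank 3 < 5, the set is linearly dependent.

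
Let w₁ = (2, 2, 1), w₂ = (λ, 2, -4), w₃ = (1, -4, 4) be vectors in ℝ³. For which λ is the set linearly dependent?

Dependence holds iff the 3×3 matrix [w₁ w₂ w₃] is singular.
The determinant works out to -12*λ - 26.
Solving -12*λ - 26 = 0 yields λ = -13/6.

λ = -13/6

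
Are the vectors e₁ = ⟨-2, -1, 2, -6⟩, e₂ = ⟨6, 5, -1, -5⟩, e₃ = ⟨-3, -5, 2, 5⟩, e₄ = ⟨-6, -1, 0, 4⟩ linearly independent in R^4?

linearly independent

The matrix [e₁|e₂|e₃|e₄] has determinant -240.
A nonzero determinant means the columns are linearly independent.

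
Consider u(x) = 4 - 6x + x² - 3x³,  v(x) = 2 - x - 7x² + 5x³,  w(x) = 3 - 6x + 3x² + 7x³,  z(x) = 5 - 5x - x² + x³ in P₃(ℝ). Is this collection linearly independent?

Write each element as a coordinate vector in ℝ⁴ using {1, x, …, x³}.
Form the 4×4 matrix with these as columns; its determinant is -714.
A nonzero determinant means the columns are linearly independent.

linearly independent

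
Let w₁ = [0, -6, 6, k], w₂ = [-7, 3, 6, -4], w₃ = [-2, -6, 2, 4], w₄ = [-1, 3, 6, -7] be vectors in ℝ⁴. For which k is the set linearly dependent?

The set is linearly dependent precisely when det[w₁; w₂; w₃; w₄] = 0.
The determinant works out to -252*k - 108.
This vanishes exactly when k = -3/7.

k = -3/7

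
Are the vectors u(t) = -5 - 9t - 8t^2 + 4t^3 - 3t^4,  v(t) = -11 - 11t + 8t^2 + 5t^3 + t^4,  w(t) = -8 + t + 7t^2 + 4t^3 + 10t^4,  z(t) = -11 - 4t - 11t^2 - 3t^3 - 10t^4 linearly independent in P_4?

linearly independent

Take coordinates with respect to the standard basis {1, t, …, t^4}.
Row-reduce the matrix whose columns are u, v, w, z.
The reduction yields 4 nonzero rows, so the rank is 4.
Since rank = 4 (the number of vectors), the set is linearly independent.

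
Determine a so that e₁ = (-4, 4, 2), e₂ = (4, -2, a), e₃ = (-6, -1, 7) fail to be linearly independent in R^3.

a = -22/7

The vectors are dependent exactly when the determinant of the matrix with rows e₁, e₂, e₃ vanishes.
Expanding, det = -28*a - 88.
Solving -28*a - 88 = 0 yields a = -22/7.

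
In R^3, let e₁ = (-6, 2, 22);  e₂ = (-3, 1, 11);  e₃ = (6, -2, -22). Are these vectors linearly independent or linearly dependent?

linearly dependent

The matrix [e₁|e₂|e₃] has determinant 0.
A zero determinant means the columns are linearly dependent.
Indeed e₁ - 2e₂ = 0.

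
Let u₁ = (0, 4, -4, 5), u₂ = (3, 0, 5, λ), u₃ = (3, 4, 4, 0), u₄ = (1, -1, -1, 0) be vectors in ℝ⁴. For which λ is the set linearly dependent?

λ = -25/8

Place the vectors as rows of a 4×4 matrix; dependence ⇔ determinant zero.
Expanding, det = 56*λ + 175.
Solving 56*λ + 175 = 0 yields λ = -25/8.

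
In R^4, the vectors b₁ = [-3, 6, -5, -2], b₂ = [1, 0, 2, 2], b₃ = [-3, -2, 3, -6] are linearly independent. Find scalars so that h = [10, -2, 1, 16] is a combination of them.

Since b₁, b₂, b₃ are independent, the coefficients expressing h are uniquely determined by a linear system.
The system has the unique solution (c₁, c₂, c₃) = (-1, 1, -2).

h = -b₁ + b₂ - 2b₃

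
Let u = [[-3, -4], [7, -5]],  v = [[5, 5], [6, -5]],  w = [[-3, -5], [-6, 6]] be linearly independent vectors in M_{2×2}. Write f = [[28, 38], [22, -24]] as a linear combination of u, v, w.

f = -2u + 2v - 4w

Identify each element with its coordinate vector in ℝ⁴ via {E₁₁, E₁₂, E₂₁, E₂₂}.
Since u, v, w are independent, the coefficients expressing f are uniquely determined by a linear system.
The system has the unique solution (c₁, c₂, c₃) = (-2, 2, -4).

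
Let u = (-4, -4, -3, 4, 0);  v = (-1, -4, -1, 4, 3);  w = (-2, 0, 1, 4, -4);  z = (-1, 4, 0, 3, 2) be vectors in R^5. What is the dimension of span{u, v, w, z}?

Row-reduce the 4×5 matrix with these as rows.
There are 4 pivot columns, so rank = 4.

4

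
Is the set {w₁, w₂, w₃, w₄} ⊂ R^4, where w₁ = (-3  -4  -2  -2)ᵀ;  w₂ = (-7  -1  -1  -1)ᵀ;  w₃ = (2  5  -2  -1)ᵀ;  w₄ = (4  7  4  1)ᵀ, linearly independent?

linearly independent

Place the vectors as rows of a 4×4 matrix and reduce to echelon form.
The reduction yields 4 nonzero rows, so the rank is 4.
Since rank = 4 (the number of vectors), the set is linearly independent.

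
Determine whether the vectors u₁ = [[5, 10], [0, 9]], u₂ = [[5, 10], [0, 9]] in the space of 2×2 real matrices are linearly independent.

linearly dependent

Take coordinates with respect to the standard basis {E₁₁, E₁₂, E₂₁, E₂₂}.
Row-reduce the matrix whose columns are u₁, u₂.
The reduction yields 1 nonzero row, so the rank is 1.
Since rank 1 < 2, the set is linearly dependent.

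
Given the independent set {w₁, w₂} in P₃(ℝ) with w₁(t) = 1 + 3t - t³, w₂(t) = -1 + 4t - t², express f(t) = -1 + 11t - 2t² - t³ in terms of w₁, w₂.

Take coordinate vectors relative to {1, t, …, t³}.
Solve the system with w₁, w₂ as columns and f as the right-hand side.
The system has the unique solution (α₁, α₂) = (1, 2).

f = w₁ + 2w₂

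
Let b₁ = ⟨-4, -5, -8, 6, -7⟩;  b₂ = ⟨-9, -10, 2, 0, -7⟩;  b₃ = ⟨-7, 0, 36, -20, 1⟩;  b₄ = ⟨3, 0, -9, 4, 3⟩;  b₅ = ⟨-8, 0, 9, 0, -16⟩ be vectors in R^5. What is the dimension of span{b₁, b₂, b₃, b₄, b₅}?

3

Apply Gaussian elimination to the matrix whose rows are b₁, b₂, b₃, b₄, b₅.
Reduction leaves 3 leading entries, giving rank 3.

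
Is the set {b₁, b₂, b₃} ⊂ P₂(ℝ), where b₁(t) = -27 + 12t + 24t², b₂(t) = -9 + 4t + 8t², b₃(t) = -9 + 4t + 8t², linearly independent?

Write each element as a coordinate vector in ℝ³ using {1, t, t²}.
Row-reduce the matrix whose columns are b₁, b₂, b₃.
The reduction yields 1 nonzero row, so the rank is 1.
Since rank 1 < 3, the set is linearly dependent.
Indeed b₁ - 3b₂ = 0.

linearly dependent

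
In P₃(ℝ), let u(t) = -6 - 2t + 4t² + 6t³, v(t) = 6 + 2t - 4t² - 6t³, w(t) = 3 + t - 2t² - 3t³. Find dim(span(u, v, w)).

1

Use coordinates relative to {1, t, …, t³}.
Row-reduce the 3×4 matrix with these as rows.
Reduction leaves 1 leading entry, giving rank 1.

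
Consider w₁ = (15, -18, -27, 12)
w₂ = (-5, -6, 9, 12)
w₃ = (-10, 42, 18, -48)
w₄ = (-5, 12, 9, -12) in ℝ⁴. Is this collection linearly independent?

linearly dependent

The matrix [w₁|w₂|w₃|w₄] has determinant 0.
A zero determinant means the columns are linearly dependent.
Indeed 3w₁ + 5w₂ + 2w₃ = 0.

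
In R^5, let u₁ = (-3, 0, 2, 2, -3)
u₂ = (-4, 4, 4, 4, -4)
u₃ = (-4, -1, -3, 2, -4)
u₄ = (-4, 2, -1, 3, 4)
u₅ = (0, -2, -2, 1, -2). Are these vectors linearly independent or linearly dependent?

linearly independent

The matrix [u₁|u₂|u₃|u₄|u₅] has determinant -888.
A nonzero determinant means the columns are linearly independent.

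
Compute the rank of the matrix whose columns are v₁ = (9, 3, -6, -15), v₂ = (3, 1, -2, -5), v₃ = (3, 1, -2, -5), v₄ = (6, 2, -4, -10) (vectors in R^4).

1

Form the matrix with v₁, v₂, v₃, v₄ as columns and reduce.
There is 1 pivot column, so rank = 1.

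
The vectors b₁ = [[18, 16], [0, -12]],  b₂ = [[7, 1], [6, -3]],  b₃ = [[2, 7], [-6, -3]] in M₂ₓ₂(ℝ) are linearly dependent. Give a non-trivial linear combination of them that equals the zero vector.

Write each element as a vector in ℝ⁴ using {E₁₁, E₁₂, E₂₁, E₂₂}.
Write the vectors as columns of a matrix and find a nonzero vector in its null space.
A generator of the null space is (1, -2, -2).

b₁ - 2b₂ - 2b₃ = 0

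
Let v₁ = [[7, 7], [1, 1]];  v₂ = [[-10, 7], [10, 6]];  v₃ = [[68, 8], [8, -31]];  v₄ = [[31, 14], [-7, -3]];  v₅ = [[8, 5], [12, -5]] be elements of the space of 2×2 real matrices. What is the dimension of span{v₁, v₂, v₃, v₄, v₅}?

dim = 3

Represent each element by its coordinate vector in ℝ⁴.
Row-reduce the 5×4 matrix with these as rows.
The echelon form has 3 nonzero rows, so the rank is 3.
(With 5 elements in a 4-dimensional space the rank is at most 4.)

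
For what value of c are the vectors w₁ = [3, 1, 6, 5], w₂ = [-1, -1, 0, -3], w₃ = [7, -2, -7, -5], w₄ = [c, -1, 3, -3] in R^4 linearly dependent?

c = -17/5

Dependence holds iff the 4×4 matrix [w₁ w₂ w₃ w₄] is singular.
The determinant works out to -20*c - 68.
This vanishes exactly when c = -17/5.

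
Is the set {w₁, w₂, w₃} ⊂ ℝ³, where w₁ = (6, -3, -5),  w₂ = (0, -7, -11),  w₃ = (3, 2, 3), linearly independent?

linearly dependent

Form the 3×3 matrix with these as columns; its determinant is 0.
A zero determinant means the columns are linearly dependent.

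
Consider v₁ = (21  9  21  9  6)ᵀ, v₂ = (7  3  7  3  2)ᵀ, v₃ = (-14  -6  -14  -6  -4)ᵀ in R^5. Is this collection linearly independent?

linearly dependent

One vector is a scalar multiple of another, so the set is dependent.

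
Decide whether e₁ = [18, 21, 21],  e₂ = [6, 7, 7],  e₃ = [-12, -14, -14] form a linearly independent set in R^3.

linearly dependent

One vector is a scalar multiple of another, so the set is dependent.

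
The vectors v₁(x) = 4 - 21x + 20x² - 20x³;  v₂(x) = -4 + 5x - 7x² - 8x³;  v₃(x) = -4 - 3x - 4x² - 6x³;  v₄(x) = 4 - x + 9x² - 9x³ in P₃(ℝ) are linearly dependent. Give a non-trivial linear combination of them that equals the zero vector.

v₁ + 2v₂ - 3v₃ - 2v₄ = 0

Pass to coordinate vectors relative to the basis {1, x, …, x³}.
Write the vectors as columns of a matrix and find a nonzero vector in its null space.
One solution (up to scaling) is (1, 2, -3, -2).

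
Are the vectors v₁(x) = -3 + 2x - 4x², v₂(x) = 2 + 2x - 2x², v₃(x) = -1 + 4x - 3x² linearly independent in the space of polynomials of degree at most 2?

Take coordinates with respect to the standard basis {1, x, x²}.
The matrix [v₁|v₂|v₃] has determinant -30.
A nonzero determinant means the columns are linearly independent.

linearly independent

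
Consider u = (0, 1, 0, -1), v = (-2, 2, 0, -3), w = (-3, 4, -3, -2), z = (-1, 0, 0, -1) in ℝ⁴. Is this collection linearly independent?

linearly independent

The matrix [u|v|w|z] has determinant 3.
A nonzero determinant means the columns are linearly independent.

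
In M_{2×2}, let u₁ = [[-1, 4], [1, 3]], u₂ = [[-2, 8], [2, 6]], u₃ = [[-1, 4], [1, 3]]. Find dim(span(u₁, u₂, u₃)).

Represent each element by its coordinate vector in ℝ⁴.
Form the matrix with u₁, u₂, u₃ as columns and reduce.
The echelon form has 1 nonzero row, so the rank is 1.

1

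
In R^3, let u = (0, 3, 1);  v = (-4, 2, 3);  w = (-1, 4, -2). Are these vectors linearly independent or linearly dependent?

linearly independent

Place the vectors as rows of a 3×3 matrix and reduce to echelon form.
The reduction yields 3 nonzero rows, so the rank is 3.
Since rank = 3 (the number of vectors), the set is linearly independent.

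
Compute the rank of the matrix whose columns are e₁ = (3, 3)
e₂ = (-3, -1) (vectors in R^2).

Row-reduce the 2×2 matrix with these as rows.
There are 2 pivot columns, so rank = 2.

2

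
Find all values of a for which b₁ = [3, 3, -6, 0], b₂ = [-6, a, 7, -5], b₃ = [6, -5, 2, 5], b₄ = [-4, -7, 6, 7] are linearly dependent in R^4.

a = -1/6

Place the vectors as rows of a 4×4 matrix; dependence ⇔ determinant zero.
Expanding, det = 324*a + 54.
This vanishes exactly when a = -1/6.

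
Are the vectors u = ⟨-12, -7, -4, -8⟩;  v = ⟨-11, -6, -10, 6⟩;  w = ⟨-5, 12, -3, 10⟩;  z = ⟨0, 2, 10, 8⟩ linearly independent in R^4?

Form the 4×4 matrix with these as columns; its determinant is -30616.
A nonzero determinant means the columns are linearly independent.

linearly independent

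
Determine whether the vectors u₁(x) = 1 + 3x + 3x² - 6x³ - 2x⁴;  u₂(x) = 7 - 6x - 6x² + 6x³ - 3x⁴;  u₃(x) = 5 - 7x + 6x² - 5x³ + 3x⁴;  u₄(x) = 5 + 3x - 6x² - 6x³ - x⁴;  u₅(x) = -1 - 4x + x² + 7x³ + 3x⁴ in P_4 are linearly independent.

linearly independent

Write each element as a coordinate vector in ℝ⁵ using {1, x, …, x⁴}.
Form the 5×5 matrix with these as columns; its determinant is 8877.
A nonzero determinant means the columns are linearly independent.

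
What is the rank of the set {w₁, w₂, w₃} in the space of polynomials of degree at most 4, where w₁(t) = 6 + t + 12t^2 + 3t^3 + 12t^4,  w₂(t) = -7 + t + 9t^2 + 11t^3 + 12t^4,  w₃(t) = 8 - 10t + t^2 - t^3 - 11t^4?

Represent each element by its coordinate vector in ℝ⁵.
Put the 5×3 matrix [w₁|w₂|w₃] into echelon form.
Exactly 3 pivots survive; hence the rank is 3.

rank 3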